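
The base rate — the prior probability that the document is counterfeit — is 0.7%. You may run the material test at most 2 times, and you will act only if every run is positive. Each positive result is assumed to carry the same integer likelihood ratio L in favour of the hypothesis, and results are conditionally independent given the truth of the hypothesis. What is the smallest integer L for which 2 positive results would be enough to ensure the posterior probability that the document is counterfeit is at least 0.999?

Prior odds = 0.007/0.993 = 7/993.
Target odds = 0.999/0.001 = 999.
Need L² ≥ 999 ÷ (7/993) = 992007/7.
376² = 141376 < 992007/7 ≤ 142129 = 377², so L = 377.

377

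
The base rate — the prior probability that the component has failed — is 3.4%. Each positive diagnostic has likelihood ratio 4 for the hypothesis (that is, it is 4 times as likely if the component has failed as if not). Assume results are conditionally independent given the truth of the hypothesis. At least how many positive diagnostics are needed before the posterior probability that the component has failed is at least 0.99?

Prior odds: 0.034 ÷ 0.966 = 17/483.
Likelihood ratio per positive diagnostic = 4.
Target posterior odds = 0.99/0.01 = 99.
Need (17/483) × 4ⁿ ≥ 99, i.e. 4ⁿ ≥ 47817/17.
4⁵ = 1024 falls short of 47817/17 but 4⁶ = 4096 reaches it, so n = 6.

6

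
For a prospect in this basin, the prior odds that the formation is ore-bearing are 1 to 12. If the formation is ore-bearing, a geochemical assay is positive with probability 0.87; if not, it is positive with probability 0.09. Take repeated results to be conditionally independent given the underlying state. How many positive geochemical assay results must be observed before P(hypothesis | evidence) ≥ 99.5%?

4

Prior odds = 1/12.
Likelihood ratio of a positive = 0.87/0.09 = 29/3.
Target posterior odds = 0.995/0.005 = 199.
Require (29/3)ⁿ ≥ 199 ÷ (1/12) = 2388.
(29/3)³ = 24389/27 falls short of 2388 but (29/3)⁴ = 707281/81 reaches it, so n = 4.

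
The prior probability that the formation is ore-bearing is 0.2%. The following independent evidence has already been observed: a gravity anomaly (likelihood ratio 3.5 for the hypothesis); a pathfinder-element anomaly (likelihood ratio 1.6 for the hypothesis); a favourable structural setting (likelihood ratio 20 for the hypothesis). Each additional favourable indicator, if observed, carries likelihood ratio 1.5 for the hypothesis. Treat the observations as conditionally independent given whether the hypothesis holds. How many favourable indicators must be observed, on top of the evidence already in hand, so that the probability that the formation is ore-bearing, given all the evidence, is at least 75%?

7

Prior odds = 0.002/0.998 = 1/499.
Combined Bayes factor of the evidence already in hand = 3.5 × 1.6 × 20 = 112.
Odds after that evidence = (1/499) × 112 = 112/499.
Target odds = 0.75/0.25 = 3.
Need 1.5ⁿ ≥ 3 ÷ (112/499) = 1497/112.
1.5⁶ = 11.390625 falls short of 1497/112 but 1.5⁷ = 17.0859375 reaches it, so n = 7.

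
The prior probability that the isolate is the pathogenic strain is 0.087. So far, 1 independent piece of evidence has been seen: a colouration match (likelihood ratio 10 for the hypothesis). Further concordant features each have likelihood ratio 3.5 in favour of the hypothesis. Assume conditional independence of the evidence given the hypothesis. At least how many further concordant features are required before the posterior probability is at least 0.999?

Prior odds = 0.087/0.913 = 87/913.
Bayes factor of the evidence already in hand = 10.
Odds after that evidence = (87/913) × 10 = 870/913.
Target odds = 0.999/0.001 = 999.
Need 3.5ⁿ ≥ 999 ÷ (870/913) = 304029/290.
3.5⁵ = 525.21875 falls short of 304029/290 but 3.5⁶ = 1838.265625 reaches it, so n = 6.

6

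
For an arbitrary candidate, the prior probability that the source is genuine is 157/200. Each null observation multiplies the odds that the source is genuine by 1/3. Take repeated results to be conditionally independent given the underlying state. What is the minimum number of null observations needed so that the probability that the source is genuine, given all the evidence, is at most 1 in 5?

3

Prior odds: 0.785 ÷ 0.215 = 157/43.
Likelihood ratio per null observation = 1/3.
Target posterior odds = 0.2/0.8 = 0.25.
Require (1/3)ⁿ ≤ 0.25 ÷ (157/43) = 43/628.
(1/3)² = 1/9 is still above 43/628 but (1/3)³ = 1/27 is at or below it, so n = 3.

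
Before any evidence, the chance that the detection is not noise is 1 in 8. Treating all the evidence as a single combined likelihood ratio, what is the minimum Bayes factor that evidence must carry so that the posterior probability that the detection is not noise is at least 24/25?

Prior odds = 0.125/0.875 = 1/7.
Target odds = 0.96/0.04 = 24.
Required Bayes factor = 24 ÷ (1/7) = 168.

168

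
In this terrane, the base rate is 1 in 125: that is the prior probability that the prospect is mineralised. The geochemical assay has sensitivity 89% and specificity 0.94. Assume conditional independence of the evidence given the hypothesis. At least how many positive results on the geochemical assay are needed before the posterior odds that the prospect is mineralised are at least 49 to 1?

4

Prior odds: 0.008 ÷ 0.992 = 1/124.
False-positive rate = 1 − 0.94 = 0.06; likelihood ratio of a positive = 0.89/0.06 = 89/6.
Target odds = 49.
Need (1/124) × (89/6)ⁿ ≥ 49, i.e. (89/6)ⁿ ≥ 6076.
(89/6)³ = 704969/216 falls short of 6076 but (89/6)⁴ = 62742241/1296 reaches it, so n = 4.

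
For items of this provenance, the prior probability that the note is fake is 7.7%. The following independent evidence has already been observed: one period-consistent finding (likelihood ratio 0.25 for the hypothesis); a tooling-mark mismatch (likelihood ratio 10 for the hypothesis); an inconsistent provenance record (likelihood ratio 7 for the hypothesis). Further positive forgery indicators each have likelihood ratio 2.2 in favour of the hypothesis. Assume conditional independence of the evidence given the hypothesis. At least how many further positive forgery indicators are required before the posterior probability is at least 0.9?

3

Prior odds = 0.077/0.923 = 77/923.
Combined Bayes factor of the evidence already in hand = 0.25 × 10 × 7 = 17.5.
Odds after that evidence = (77/923) × 17.5 = 2695/1846.
Target odds = 0.9/0.1 = 9.
Need 2.2ⁿ ≥ 9 ÷ (2695/1846) = 16614/2695.
2.2² = 4.84 falls short of 16614/2695 but 2.2³ = 10.648 reaches it, so n = 3.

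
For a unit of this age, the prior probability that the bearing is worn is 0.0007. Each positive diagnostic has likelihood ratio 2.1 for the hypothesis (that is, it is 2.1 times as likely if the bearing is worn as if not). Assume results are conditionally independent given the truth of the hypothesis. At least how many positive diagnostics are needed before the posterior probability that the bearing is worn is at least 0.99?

Prior odds = 0.0007/0.9993 = 7/9993.
Likelihood ratio per positive diagnostic = 2.1.
Target odds: 0.99 ÷ 0.01 = 99.
Need (7/9993) × 2.1ⁿ ≥ 99, i.e. 2.1ⁿ ≥ 989307/7.
2.1¹⁵ ≈68122.3 falls short of 989307/7 but 2.1¹⁶ ≈143057 reaches it, so n = 16.

16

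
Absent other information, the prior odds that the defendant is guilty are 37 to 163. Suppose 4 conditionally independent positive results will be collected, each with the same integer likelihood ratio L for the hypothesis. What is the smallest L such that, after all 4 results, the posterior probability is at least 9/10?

Prior odds = 37/163.
Target odds = 0.9/0.1 = 9.
Need L⁴ ≥ 9 ÷ (37/163) = 1467/37.
2⁴ = 16 < 1467/37 ≤ 81 = 3⁴, so L = 3.

3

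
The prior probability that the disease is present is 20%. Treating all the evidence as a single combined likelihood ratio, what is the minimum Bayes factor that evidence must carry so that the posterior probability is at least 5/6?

Prior odds = 0.2/0.8 = 0.25.
Target odds = (5/6)/(1/6) = 5.
Required Bayes factor = 5 ÷ 0.25 = 20.

20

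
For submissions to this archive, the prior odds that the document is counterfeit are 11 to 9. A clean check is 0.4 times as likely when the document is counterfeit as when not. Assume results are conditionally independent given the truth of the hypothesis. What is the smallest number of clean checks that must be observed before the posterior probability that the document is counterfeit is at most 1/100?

6

Prior odds = 11/9.
Likelihood ratio per clean check = 0.4.
Target odds: 0.01 ÷ 0.99 = 1/99.
Need (11/9) × 0.4ⁿ ≤ 1/99, i.e. 0.4ⁿ ≤ 1/121.
0.4⁵ = 0.01024 is still above 1/121 but 0.4⁶ = 64/15625 is at or below it, so n = 6.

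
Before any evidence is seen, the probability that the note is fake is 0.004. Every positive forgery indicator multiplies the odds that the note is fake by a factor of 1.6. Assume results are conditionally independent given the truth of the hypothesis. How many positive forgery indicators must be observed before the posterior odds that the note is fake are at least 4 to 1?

Prior odds = 0.004/0.996 = 1/249.
Likelihood ratio per positive forgery indicator = 1.6.
Target odds = 4.
Require 1.6ⁿ ≥ 4 ÷ (1/249) = 996.
1.6¹⁴ ≈720.576 falls short of 996 but 1.6¹⁵ ≈1152.92 reaches it, so n = 15.

15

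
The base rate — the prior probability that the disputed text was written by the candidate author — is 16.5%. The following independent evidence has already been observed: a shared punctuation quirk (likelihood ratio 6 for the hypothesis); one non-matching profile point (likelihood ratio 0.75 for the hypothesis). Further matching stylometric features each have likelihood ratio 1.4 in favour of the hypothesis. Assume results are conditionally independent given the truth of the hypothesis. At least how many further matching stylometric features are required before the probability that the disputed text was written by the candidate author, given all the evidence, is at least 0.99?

15

Prior odds = 0.165/0.835 = 33/167.
Combined Bayes factor of the evidence already in hand = 6 × 0.75 = 4.5.
Odds after that evidence = (33/167) × 4.5 = 297/334.
Target odds = 0.99/0.01 = 99.
Need 1.4ⁿ ≥ 99 ÷ (297/334) = 334/3.
1.4¹⁴ ≈111.12 falls short of 334/3 but 1.4¹⁵ ≈155.568 reaches it, so n = 15.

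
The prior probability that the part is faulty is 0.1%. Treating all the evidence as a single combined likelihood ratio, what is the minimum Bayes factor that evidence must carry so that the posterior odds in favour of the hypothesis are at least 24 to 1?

Prior odds = 0.001/0.999 = 1/999.
Target odds = 24.
Required Bayes factor = 24 ÷ (1/999) = 23976.

23976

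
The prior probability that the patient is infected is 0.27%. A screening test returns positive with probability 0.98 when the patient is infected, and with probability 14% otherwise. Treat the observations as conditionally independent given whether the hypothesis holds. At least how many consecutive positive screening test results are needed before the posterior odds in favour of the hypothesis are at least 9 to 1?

5

Prior odds = 0.0027/0.9973 = 27/9973.
Likelihood ratio of a positive result = 0.98/0.14 = 7.
Target odds = 9.
Require 7ⁿ ≥ 9 ÷ (27/9973) = 9973/3.
7⁴ = 2401 falls short of 9973/3 but 7⁵ = 16807 reaches it, so n = 5.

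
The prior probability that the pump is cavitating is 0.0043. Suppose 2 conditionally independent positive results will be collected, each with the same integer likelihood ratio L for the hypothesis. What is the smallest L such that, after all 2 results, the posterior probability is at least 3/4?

Prior odds = 0.0043/0.9957 = 43/9957.
Target odds = 0.75/0.25 = 3.
Need L² ≥ 3 ÷ (43/9957) = 29871/43.
26² = 676 < 29871/43 ≤ 729 = 27², so L = 27.

27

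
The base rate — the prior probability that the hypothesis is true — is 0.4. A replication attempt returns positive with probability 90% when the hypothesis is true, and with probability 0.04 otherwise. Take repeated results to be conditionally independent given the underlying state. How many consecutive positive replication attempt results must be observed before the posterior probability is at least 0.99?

2

Prior odds = 0.4/0.6 = 2/3.
Likelihood ratio of a positive result = 0.9/0.04 = 22.5.
Target odds: 0.99 ÷ 0.01 = 99.
Require 22.5ⁿ ≥ 99 ÷ (2/3) = 148.5.
22.5¹ = 22.5 falls short of 148.5 but 22.5² = 506.25 reaches it, so n = 2.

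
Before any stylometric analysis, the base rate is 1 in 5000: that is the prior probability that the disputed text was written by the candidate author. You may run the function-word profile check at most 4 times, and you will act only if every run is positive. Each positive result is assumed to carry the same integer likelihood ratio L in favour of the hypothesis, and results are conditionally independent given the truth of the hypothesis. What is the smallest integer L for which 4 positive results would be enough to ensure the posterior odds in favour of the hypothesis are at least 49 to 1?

Prior odds = 0.0002/0.9998 = 1/4999.
Target odds = 49.
Need L⁴ ≥ 49 ÷ (1/4999) = 244951.
22⁴ = 234256 < 244951 ≤ 279841 = 23⁴, so L = 23.

23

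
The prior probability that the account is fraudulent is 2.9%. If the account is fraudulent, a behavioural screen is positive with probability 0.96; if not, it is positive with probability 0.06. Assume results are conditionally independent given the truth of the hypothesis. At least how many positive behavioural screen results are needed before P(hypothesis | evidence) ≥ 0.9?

Prior odds: 0.029 ÷ 0.971 = 29/971.
Likelihood ratio of a positive = 0.96/0.06 = 16.
Target odds: 0.9 ÷ 0.1 = 9.
Require 16ⁿ ≥ 9 ÷ (29/971) = 8739/29.
16² = 256 falls short of 8739/29 but 16³ = 4096 reaches it, so n = 3.

3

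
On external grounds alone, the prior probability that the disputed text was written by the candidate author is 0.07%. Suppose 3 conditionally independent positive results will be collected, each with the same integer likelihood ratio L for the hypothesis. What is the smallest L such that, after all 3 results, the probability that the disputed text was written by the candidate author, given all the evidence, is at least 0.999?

113

Prior odds = 0.0007/0.9993 = 7/9993.
Target odds = 0.999/0.001 = 999.
Need L³ ≥ 999 ÷ (7/9993) = 9983007/7.
112³ = 1404928 < 9983007/7 ≤ 1442897 = 113³, so L = 113.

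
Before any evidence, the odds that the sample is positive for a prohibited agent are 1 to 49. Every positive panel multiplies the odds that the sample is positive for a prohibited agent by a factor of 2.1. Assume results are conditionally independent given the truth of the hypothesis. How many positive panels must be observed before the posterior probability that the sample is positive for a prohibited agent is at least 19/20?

10

Prior odds = 1/49.
Likelihood ratio per positive panel = 2.1.
Target posterior odds = 0.95/0.05 = 19.
Require 2.1ⁿ ≥ 19 ÷ (1/49) = 931.
2.1⁹ ≈794.28 falls short of 931 but 2.1¹⁰ ≈1667.99 reaches it, so n = 10.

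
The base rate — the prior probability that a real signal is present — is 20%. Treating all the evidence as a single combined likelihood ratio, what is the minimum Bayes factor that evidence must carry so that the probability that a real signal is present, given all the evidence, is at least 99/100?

Prior odds = 0.2/0.8 = 0.25.
Target odds = 0.99/0.01 = 99.
Required Bayes factor = 99 ÷ 0.25 = 396.

396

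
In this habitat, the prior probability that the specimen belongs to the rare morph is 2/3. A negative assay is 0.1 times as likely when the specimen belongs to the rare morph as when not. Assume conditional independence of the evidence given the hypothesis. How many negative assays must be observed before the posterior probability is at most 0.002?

3

Prior odds: (2/3) ÷ (1/3) = 2.
Likelihood ratio per negative assay = 0.1.
Target odds: 0.002 ÷ 0.998 = 1/499.
Require 0.1ⁿ ≤ 1/499 ÷ 2 = 1/998.
0.1² = 0.01 is still above 1/998 but 0.1³ = 0.001 is at or below it, so n = 3.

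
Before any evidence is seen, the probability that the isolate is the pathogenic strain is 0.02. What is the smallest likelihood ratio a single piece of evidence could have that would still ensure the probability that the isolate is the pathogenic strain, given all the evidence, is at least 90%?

Prior odds = 0.02/0.98 = 1/49.
Target odds = 0.9/0.1 = 9.
Required Bayes factor = 9 ÷ (1/49) = 441.

441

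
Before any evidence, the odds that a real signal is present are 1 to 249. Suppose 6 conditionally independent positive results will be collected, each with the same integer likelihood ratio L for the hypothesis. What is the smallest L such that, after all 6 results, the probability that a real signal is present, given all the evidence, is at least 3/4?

4

Prior odds = 1/249.
Target odds = 0.75/0.25 = 3.
Need L⁶ ≥ 3 ÷ (1/249) = 747.
3⁶ = 729 < 747 ≤ 4096 = 4⁶, so L = 4.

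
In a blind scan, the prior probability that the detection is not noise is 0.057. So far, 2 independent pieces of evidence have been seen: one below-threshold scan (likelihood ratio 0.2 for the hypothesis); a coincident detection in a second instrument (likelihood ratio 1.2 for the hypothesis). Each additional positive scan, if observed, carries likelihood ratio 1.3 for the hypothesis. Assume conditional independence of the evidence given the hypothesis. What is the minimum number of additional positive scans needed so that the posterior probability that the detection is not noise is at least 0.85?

Prior odds = 0.057/0.943 = 57/943.
Combined Bayes factor of the evidence already in hand = 0.2 × 1.2 = 0.24.
Odds after that evidence = (57/943) × 0.24 = 342/23575.
Target odds = 0.85/0.15 = 17/3.
Need 1.3ⁿ ≥ 17/3 ÷ (342/23575) = 400775/1026.
1.3²² ≈321.184 falls short of 400775/1026 but 1.3²³ ≈417.539 reaches it, so n = 23.

23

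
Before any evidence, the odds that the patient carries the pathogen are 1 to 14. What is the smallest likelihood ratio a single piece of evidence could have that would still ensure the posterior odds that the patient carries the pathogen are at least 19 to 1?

Prior odds = 1/14.
Target odds = 19.
Required Bayes factor = 19 ÷ (1/14) = 266.

266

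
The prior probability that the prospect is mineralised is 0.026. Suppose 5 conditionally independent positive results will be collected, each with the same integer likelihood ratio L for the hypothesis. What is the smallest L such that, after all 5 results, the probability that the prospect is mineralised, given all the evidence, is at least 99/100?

6

Prior odds = 0.026/0.974 = 13/487.
Target odds = 0.99/0.01 = 99.
Need L⁵ ≥ 99 ÷ (13/487) = 48213/13.
5⁵ = 3125 < 48213/13 ≤ 7776 = 6⁵, so L = 6.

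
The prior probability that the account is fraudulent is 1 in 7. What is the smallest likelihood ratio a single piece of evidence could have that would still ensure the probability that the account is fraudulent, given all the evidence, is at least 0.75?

Prior odds = (1/7)/(6/7) = 1/6.
Target odds = 0.75/0.25 = 3.
Required Bayes factor = 3 ÷ (1/6) = 18.

18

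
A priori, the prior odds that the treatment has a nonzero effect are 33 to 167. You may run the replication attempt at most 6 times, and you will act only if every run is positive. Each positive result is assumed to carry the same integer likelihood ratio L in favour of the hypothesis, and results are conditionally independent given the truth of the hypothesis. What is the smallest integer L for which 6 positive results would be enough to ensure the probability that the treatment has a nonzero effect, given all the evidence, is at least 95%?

Prior odds = 33/167.
Target odds = 0.95/0.05 = 19.
Need L⁶ ≥ 19 ÷ (33/167) = 3173/33.
2⁶ = 64 < 3173/33 ≤ 729 = 3⁶, so L = 3.

3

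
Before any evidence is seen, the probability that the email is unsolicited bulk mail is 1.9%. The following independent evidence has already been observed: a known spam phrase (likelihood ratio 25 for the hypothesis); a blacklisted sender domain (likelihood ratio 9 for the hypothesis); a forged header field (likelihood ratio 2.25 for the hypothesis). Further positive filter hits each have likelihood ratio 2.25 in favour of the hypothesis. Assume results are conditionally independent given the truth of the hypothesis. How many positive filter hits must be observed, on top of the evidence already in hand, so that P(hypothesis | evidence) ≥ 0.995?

4

Prior odds = 0.019/0.981 = 19/981.
Combined Bayes factor of the evidence already in hand = 25 × 9 × 2.25 = 506.25.
Odds after that evidence = (19/981) × 506.25 = 4275/436.
Target odds = 0.995/0.005 = 199.
Need 2.25ⁿ ≥ 199 ÷ (4275/436) = 86764/4275.
2.25³ = 11.390625 falls short of 86764/4275 but 2.25⁴ = 25.62890625 reaches it, so n = 4.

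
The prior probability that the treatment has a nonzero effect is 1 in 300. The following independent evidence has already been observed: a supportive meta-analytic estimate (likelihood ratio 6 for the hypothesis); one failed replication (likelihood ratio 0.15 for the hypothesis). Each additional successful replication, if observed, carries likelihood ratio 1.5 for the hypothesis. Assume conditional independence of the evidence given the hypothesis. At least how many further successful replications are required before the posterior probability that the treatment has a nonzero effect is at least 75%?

Prior odds = (1/300)/(299/300) = 1/299.
Combined Bayes factor of the evidence already in hand = 6 × 0.15 = 0.9.
Odds after that evidence = (1/299) × 0.9 = 9/2990.
Target odds = 0.75/0.25 = 3.
Need 1.5ⁿ ≥ 3 ÷ (9/2990) = 2990/3.
1.5¹⁷ = 129140163/131072 falls short of 2990/3 but 1.5¹⁸ = 387420489/262144 reaches it, so n = 18.

18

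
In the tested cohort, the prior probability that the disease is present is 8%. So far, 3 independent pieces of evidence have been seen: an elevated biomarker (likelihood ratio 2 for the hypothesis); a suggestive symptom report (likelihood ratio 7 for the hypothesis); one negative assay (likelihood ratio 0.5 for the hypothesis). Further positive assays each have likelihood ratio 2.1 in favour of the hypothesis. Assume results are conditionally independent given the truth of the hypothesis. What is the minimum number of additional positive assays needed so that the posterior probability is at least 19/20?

5

Prior odds = 0.08/0.92 = 2/23.
Combined Bayes factor of the evidence already in hand = 2 × 7 × 0.5 = 7.
Odds after that evidence = (2/23) × 7 = 14/23.
Target odds = 0.95/0.05 = 19.
Need 2.1ⁿ ≥ 19 ÷ (14/23) = 437/14.
2.1⁴ = 19.4481 falls short of 437/14 but 2.1⁵ = 4084101/100000 reaches it, so n = 5.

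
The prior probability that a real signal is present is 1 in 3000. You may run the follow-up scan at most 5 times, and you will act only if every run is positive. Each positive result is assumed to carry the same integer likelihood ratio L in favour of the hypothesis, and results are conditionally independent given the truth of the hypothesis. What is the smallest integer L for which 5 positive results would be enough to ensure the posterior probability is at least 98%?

Prior odds = (1/3000)/(2999/3000) = 1/2999.
Target odds = 0.98/0.02 = 49.
Need L⁵ ≥ 49 ÷ (1/2999) = 146951.
10⁵ = 100000 < 146951 ≤ 161051 = 11⁵, so L = 11.

11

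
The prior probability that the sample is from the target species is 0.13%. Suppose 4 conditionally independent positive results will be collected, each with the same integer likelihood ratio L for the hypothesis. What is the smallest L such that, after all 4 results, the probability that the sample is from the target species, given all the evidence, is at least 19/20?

11

Prior odds = 0.0013/0.9987 = 13/9987.
Target odds = 0.95/0.05 = 19.
Need L⁴ ≥ 19 ÷ (13/9987) = 189753/13.
10⁴ = 10000 < 189753/13 ≤ 14641 = 11⁴, so L = 11.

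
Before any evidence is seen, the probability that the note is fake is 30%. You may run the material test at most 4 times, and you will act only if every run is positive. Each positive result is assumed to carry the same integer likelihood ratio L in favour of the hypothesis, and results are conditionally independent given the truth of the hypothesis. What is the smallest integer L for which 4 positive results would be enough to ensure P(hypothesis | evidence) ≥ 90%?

3

Prior odds = 0.3/0.7 = 3/7.
Target odds = 0.9/0.1 = 9.
Need L⁴ ≥ 9 ÷ (3/7) = 21.
2⁴ = 16 < 21 ≤ 81 = 3⁴, so L = 3.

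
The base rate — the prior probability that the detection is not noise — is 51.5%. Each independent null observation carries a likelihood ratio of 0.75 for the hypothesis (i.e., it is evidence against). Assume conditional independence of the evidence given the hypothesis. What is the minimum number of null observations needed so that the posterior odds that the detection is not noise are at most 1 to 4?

Prior odds: 0.515 ÷ 0.485 = 103/97.
Likelihood ratio per null observation = 0.75.
Target odds = 0.25.
Require 0.75ⁿ ≤ 0.25 ÷ (103/97) = 97/412.
0.75⁵ = 243/1024 is still above 97/412 but 0.75⁶ = 729/4096 is at or below it, so n = 6.

6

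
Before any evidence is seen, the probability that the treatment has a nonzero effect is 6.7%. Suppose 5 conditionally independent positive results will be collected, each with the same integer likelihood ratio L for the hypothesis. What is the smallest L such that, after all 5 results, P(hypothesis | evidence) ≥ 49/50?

4

Prior odds = 0.067/0.933 = 67/933.
Target odds = 0.98/0.02 = 49.
Need L⁵ ≥ 49 ÷ (67/933) = 45717/67.
3⁵ = 243 < 45717/67 ≤ 1024 = 4⁵, so L = 4.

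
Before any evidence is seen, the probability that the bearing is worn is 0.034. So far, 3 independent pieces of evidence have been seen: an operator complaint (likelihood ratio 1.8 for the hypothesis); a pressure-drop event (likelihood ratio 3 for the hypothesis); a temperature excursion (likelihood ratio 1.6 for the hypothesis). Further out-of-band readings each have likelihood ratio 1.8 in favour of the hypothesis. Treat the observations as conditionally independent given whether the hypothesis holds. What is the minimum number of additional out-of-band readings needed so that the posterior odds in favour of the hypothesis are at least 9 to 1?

Prior odds = 0.034/0.966 = 17/483.
Combined Bayes factor of the evidence already in hand = 1.8 × 3 × 1.6 = 8.64.
Odds after that evidence = (17/483) × 8.64 = 1224/4025.
Target odds = 9.
Need 1.8ⁿ ≥ 9 ÷ (1224/4025) = 4025/136.
1.8⁵ = 18.89568 falls short of 4025/136 but 1.8⁶ = 531441/15625 reaches it, so n = 6.

6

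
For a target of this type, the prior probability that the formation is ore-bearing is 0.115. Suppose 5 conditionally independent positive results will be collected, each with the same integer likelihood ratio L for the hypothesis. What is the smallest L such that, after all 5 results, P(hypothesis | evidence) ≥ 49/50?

4

Prior odds = 0.115/0.885 = 23/177.
Target odds = 0.98/0.02 = 49.
Need L⁵ ≥ 49 ÷ (23/177) = 8673/23.
3⁵ = 243 < 8673/23 ≤ 1024 = 4⁵, so L = 4.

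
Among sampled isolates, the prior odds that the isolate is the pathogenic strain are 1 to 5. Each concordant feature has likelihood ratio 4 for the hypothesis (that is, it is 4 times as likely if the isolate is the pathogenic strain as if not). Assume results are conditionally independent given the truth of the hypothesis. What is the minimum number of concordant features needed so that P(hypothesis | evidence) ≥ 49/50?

4

Prior odds = 0.2.
Likelihood ratio per concordant feature = 4.
Target posterior odds = 0.98/0.02 = 49.
Require 4ⁿ ≥ 49 ÷ 0.2 = 245.
4³ = 64 falls short of 245 but 4⁴ = 256 reaches it, so n = 4.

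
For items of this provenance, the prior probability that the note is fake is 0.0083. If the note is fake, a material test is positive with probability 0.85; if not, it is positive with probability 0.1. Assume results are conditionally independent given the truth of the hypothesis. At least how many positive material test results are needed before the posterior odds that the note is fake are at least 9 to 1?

Prior odds = 0.0083/0.9917 = 83/9917.
Likelihood ratio of a positive = 0.85/0.1 = 8.5.
Target odds = 9.
Need (83/9917) × 8.5ⁿ ≥ 9, i.e. 8.5ⁿ ≥ 89253/83.
8.5³ = 614.125 falls short of 89253/83 but 8.5⁴ = 5220.0625 reaches it, so n = 4.

4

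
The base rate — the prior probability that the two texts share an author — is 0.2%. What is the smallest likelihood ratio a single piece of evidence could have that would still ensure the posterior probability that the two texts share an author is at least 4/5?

1996

Prior odds = 0.002/0.998 = 1/499.
Target odds = 0.8/0.2 = 4.
Required Bayes factor = 4 ÷ (1/499) = 1996.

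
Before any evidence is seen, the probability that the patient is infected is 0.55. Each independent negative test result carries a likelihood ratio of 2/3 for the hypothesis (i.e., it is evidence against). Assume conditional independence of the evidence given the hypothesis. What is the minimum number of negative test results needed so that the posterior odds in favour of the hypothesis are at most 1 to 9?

6

Prior odds = 0.55/0.45 = 11/9.
Likelihood ratio per negative test result = 2/3.
Target odds = 1/9.
Require (2/3)ⁿ ≤ 1/9 ÷ (11/9) = 1/11.
(2/3)⁵ = 32/243 is still above 1/11 but (2/3)⁶ = 64/729 is at or below it, so n = 6.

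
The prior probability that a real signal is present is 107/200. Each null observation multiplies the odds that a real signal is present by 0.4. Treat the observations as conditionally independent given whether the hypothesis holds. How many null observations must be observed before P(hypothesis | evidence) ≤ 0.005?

6

Prior odds: 0.535 ÷ 0.465 = 107/93.
Likelihood ratio per null observation = 0.4.
Target odds: 0.005 ÷ 0.995 = 1/199.
Require 0.4ⁿ ≤ 1/199 ÷ (107/93) = 93/21293.
0.4⁵ = 0.01024 is still above 93/21293 but 0.4⁶ = 64/15625 is at or below it, so n = 6.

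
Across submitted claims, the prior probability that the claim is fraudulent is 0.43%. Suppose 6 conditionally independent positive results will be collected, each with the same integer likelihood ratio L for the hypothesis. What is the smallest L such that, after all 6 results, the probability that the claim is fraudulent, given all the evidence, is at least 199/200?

Prior odds = 0.0043/0.9957 = 43/9957.
Target odds = 0.995/0.005 = 199.
Need L⁶ ≥ 199 ÷ (43/9957) = 1981443/43.
5⁶ = 15625 < 1981443/43 ≤ 46656 = 6⁶, so L = 6.

6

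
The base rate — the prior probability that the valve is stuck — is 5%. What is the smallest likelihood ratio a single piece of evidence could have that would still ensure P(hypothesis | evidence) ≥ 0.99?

1881

Prior odds = 0.05/0.95 = 1/19.
Target odds = 0.99/0.01 = 99.
Required Bayes factor = 99 ÷ (1/19) = 1881.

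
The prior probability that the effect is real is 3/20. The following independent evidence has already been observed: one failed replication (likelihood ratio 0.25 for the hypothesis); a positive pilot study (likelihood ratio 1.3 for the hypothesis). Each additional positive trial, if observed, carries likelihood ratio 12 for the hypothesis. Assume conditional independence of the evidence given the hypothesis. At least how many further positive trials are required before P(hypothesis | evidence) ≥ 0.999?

4

Prior odds = 0.15/0.85 = 3/17.
Combined Bayes factor of the evidence already in hand = 0.25 × 1.3 = 0.325.
Odds after that evidence = (3/17) × 0.325 = 39/680.
Target odds = 0.999/0.001 = 999.
Need 12ⁿ ≥ 999 ÷ (39/680) = 226440/13.
12³ = 1728 falls short of 226440/13 but 12⁴ = 20736 reaches it, so n = 4.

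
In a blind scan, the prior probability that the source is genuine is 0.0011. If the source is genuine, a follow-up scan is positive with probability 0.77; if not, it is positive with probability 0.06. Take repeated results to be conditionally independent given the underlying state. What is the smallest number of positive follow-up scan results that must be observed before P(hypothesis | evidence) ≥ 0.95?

Prior odds = 0.0011/0.9989 = 11/9989.
Likelihood ratio of a positive = 0.77/0.06 = 77/6.
Target odds: 0.95 ÷ 0.05 = 19.
Need (11/9989) × (77/6)ⁿ ≥ 19, i.e. (77/6)ⁿ ≥ 189791/11.
(77/6)³ = 456533/216 falls short of 189791/11 but (77/6)⁴ = 35153041/1296 reaches it, so n = 4.

4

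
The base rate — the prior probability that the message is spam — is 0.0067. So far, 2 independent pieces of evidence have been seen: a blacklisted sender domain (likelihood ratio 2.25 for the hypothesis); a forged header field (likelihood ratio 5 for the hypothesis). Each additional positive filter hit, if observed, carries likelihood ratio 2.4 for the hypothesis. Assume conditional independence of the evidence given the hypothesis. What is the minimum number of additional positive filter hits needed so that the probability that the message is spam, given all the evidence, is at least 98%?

Prior odds = 0.0067/0.9933 = 67/9933.
Combined Bayes factor of the evidence already in hand = 2.25 × 5 = 11.25.
Odds after that evidence = (67/9933) × 11.25 = 1005/13244.
Target odds = 0.98/0.02 = 49.
Need 2.4ⁿ ≥ 49 ÷ (1005/13244) = 648956/1005.
2.4⁷ = 35831808/78125 falls short of 648956/1005 but 2.4⁸ = 429981696/390625 reaches it, so n = 8.

8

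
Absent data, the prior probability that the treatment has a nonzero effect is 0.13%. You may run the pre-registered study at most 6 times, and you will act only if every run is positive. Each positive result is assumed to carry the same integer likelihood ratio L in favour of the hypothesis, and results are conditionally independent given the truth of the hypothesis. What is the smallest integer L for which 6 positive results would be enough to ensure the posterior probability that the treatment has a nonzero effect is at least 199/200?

Prior odds = 0.0013/0.9987 = 13/9987.
Target odds = 0.995/0.005 = 199.
Need L⁶ ≥ 199 ÷ (13/9987) = 1987413/13.
7⁶ = 117649 < 1987413/13 ≤ 262144 = 8⁶, so L = 8.

8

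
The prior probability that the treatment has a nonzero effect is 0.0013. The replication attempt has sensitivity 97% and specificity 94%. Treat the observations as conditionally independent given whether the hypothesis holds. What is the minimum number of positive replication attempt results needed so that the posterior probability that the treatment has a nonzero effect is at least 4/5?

3

Prior odds: 0.0013 ÷ 0.9987 = 13/9987.
False-positive rate = 1 − 0.94 = 0.06; likelihood ratio of a positive = 0.97/0.06 = 97/6.
Target odds: 0.8 ÷ 0.2 = 4.
Require (97/6)ⁿ ≥ 4 ÷ (13/9987) = 39948/13.
(97/6)² = 9409/36 falls short of 39948/13 but (97/6)³ = 912673/216 reaches it, so n = 3.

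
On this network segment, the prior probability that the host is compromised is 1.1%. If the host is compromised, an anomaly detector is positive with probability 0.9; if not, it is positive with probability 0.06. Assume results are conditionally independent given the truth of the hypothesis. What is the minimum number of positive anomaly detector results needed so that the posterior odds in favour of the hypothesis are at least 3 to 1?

3

Prior odds = 0.011/0.989 = 11/989.
Likelihood ratio of a positive = 0.9/0.06 = 15.
Target odds = 3.
Need (11/989) × 15ⁿ ≥ 3, i.e. 15ⁿ ≥ 2967/11.
15² = 225 falls short of 2967/11 but 15³ = 3375 reaches it, so n = 3.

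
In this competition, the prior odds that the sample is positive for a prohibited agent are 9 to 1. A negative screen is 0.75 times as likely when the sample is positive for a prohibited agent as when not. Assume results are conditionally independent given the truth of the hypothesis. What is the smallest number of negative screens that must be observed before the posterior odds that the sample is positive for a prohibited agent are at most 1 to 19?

Prior odds = 9.
Likelihood ratio per negative screen = 0.75.
Target odds = 1/19.
Require 0.75ⁿ ≤ 1/19 ÷ 9 = 1/171.
0.75¹⁷ ≈0.00751695 is still above 1/171 but 0.75¹⁸ ≈0.00563771 is at or below it, so n = 18.

18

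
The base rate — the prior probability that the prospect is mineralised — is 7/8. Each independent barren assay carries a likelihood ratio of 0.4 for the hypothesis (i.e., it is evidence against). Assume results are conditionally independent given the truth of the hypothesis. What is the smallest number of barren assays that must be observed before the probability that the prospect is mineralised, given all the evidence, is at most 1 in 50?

7

Prior odds: 0.875 ÷ 0.125 = 7.
Likelihood ratio per barren assay = 0.4.
Target odds: 0.02 ÷ 0.98 = 1/49.
Need 7 × 0.4ⁿ ≤ 1/49, i.e. 0.4ⁿ ≤ 1/343.
0.4⁶ = 64/15625 is still above 1/343 but 0.4⁷ = 128/78125 is at or below it, so n = 7.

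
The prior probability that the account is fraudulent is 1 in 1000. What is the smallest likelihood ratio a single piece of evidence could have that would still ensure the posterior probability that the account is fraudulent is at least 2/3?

Prior odds = 0.001/0.999 = 1/999.
Target odds = (2/3)/(1/3) = 2.
Required Bayes factor = 2 ÷ (1/999) = 1998.

1998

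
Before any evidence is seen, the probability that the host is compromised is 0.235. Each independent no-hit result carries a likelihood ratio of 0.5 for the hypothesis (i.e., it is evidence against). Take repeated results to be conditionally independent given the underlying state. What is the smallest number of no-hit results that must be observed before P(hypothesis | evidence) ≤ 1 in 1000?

Prior odds = 0.235/0.765 = 47/153.
Likelihood ratio per no-hit result = 0.5.
Target posterior odds = 0.001/0.999 = 1/999.
Require 0.5ⁿ ≤ 1/999 ÷ (47/153) = 17/5217.
0.5⁸ = 0.00390625 is still above 17/5217 but 0.5⁹ = 0.001953125 is at or below it, so n = 9.

9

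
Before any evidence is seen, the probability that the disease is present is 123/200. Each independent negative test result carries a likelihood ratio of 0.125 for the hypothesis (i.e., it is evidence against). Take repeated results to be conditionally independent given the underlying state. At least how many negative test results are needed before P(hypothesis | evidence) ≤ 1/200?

3

Prior odds = 0.615/0.385 = 123/77.
Likelihood ratio per negative test result = 0.125.
Target posterior odds = 0.005/0.995 = 1/199.
Need (123/77) × 0.125ⁿ ≤ 1/199, i.e. 0.125ⁿ ≤ 77/24477.
0.125² = 0.015625 is still above 77/24477 but 0.125³ = 0.001953125 is at or below it, so n = 3.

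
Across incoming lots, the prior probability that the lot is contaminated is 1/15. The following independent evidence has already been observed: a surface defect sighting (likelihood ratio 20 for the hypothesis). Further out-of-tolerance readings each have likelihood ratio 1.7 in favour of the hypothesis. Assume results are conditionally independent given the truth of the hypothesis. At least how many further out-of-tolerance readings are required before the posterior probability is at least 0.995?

Prior odds = (1/15)/(14/15) = 1/14.
Bayes factor of the evidence already in hand = 20.
Odds after that evidence = (1/14) × 20 = 10/7.
Target odds = 0.995/0.005 = 199.
Need 1.7ⁿ ≥ 199 ÷ (10/7) = 139.3.
1.7⁹ ≈118.588 falls short of 139.3 but 1.7¹⁰ ≈201.599 reaches it, so n = 10.

10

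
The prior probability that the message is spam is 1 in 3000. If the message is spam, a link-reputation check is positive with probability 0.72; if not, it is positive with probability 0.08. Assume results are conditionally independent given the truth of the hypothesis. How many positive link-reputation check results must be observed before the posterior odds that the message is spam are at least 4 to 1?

Prior odds = (1/3000)/(2999/3000) = 1/2999.
Likelihood ratio of a positive = 0.72/0.08 = 9.
Target odds = 4.
Require 9ⁿ ≥ 4 ÷ (1/2999) = 11996.
9⁴ = 6561 falls short of 11996 but 9⁵ = 59049 reaches it, so n = 5.

5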